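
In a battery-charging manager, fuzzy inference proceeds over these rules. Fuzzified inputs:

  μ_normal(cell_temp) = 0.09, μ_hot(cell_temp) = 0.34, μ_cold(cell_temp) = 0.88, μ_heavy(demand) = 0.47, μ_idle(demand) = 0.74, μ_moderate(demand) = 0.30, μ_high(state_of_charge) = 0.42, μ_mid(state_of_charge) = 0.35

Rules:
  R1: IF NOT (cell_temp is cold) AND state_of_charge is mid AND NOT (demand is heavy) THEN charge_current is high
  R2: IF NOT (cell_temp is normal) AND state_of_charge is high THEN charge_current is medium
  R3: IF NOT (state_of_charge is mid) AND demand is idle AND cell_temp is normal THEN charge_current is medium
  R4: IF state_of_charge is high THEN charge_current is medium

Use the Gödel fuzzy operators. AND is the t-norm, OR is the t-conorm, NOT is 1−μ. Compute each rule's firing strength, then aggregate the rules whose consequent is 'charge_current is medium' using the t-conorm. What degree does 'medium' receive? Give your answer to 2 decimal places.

R1: ¬cold=1−0.88=0.12, mid=0.35, ¬heavy=1−0.47=0.53; AND[min(a, b)] → w = 0.12
R2: ¬normal=1−0.09=0.91, high=0.42; AND[min(a, b)] → w = 0.42
R3: ¬mid=1−0.35=0.65, idle=0.74, normal=0.09; AND[min(a, b)] → w = 0.09
R4: high=0.42 → w = 0.42
Rules with consequent 'medium': {R2, R3, R4} → strengths 0.42, 0.09, 0.42
Aggregate via t-conorm [max(a, b)]: 0.42

0.42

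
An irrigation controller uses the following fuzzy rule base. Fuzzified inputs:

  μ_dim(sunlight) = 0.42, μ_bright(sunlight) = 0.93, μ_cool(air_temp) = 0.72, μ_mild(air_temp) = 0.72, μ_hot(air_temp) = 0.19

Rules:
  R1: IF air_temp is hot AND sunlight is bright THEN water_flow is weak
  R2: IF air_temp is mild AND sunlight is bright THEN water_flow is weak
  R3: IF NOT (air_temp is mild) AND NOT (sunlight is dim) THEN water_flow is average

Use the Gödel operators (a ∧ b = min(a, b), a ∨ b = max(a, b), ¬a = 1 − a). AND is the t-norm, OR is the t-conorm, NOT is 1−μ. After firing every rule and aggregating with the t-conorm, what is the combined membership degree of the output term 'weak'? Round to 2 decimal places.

0.72

R1: hot=0.19, bright=0.93; AND[min(a, b)] → w = 0.19
R2: mild=0.72, bright=0.93; AND[min(a, b)] → w = 0.72
R3: ¬mild=1−0.72=0.28, ¬dim=1−0.42=0.58; AND[min(a, b)] → w = 0.28
Rules with consequent 'weak': {R1, R2} → strengths 0.19, 0.72
Aggregate via t-conorm [max(a, b)]: 0.72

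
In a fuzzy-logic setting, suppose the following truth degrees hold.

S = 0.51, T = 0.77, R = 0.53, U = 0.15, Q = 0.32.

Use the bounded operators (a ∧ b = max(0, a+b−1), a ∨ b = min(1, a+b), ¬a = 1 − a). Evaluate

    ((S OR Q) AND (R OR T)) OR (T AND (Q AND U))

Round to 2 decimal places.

0.83

S OR Q = min(1, a+b) on (0.51, 0.32) = 0.83
R OR T = min(1, a+b) on (0.53, 0.77) = 1.00
(S OR Q) AND (R OR T) = max(0, a+b−1) on (0.83, 1.00) = 0.83
Q AND U = max(0, a+b−1) on (0.32, 0.15) = 0.00
T AND (Q AND U) = max(0, a+b−1) on (0.77, 0.00) = 0.00
((S OR Q) AND (R OR T)) OR (T AND (Q AND U)) = min(1, a+b) on (0.83, 0.00) = 0.83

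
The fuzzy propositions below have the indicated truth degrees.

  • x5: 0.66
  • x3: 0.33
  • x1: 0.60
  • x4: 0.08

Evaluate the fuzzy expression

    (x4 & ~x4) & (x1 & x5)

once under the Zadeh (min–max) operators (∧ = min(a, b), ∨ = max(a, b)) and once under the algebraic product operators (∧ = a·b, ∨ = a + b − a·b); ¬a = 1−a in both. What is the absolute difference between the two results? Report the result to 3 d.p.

Under Zadeh (min–max):
  ~x4 = 1 − 0.08 = 0.92
  x4 & ~x4 = min(a, b) on (0.08, 0.92) = 0.08
  x1 & x5 = min(a, b) on (0.60, 0.66) = 0.60
  (x4 & ~x4) & (x1 & x5) = min(a, b) on (0.08, 0.60) = 0.08
  → value = 0.0800
Under algebraic product:
  ~x4 = 1 − 0.0800 = 0.9200
  x4 & ~x4 = a·b on (0.0800, 0.9200) = 0.0736
  x1 & x5 = a·b on (0.6000, 0.6600) = 0.3960
  (x4 & ~x4) & (x1 & x5) = a·b on (0.0736, 0.3960) = 0.0291
  → value = 0.0291
|0.0800 − 0.0291| = 0.051

0.051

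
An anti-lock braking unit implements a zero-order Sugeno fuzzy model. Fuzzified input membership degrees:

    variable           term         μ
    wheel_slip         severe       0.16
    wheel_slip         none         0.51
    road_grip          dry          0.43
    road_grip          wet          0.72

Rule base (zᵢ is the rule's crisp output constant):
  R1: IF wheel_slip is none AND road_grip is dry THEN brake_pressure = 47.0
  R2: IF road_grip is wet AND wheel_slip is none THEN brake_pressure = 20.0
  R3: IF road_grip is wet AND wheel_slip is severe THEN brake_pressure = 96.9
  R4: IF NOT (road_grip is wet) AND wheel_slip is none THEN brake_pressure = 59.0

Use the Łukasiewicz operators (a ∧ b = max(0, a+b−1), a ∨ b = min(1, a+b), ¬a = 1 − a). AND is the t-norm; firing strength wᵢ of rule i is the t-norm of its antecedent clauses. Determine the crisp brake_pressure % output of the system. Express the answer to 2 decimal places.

R1 (z=47.0): none=0.51, dry=0.43; AND[max(0, a+b−1)] → w = 0.00
R2 (z=20.0): wet=0.72, none=0.51; AND[max(0, a+b−1)] → w = 0.23
R3 (z=96.9): wet=0.72, severe=0.16; AND[max(0, a+b−1)] → w = 0.00
R4 (z=59.0): ¬wet=1−0.72=0.28, none=0.51; AND[max(0, a+b−1)] → w = 0.00
Weighted average = (0.00·47.0 + 0.23·20.0 + 0.00·96.9 + 0.00·59.0) / (0.00 + 0.23 + 0.00 + 0.00)
  = 4.6000 / 0.2300 = 20.00

20.00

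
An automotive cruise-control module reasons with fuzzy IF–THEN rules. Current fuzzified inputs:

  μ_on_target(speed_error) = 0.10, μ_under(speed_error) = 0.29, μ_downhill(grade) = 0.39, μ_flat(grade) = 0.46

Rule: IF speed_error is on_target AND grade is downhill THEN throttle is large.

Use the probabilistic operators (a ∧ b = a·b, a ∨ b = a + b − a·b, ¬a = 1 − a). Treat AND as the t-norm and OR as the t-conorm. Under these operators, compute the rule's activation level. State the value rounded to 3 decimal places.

0.039

firing strength: on_target=0.10, downhill=0.39; AND[a·b] → w = 0.0390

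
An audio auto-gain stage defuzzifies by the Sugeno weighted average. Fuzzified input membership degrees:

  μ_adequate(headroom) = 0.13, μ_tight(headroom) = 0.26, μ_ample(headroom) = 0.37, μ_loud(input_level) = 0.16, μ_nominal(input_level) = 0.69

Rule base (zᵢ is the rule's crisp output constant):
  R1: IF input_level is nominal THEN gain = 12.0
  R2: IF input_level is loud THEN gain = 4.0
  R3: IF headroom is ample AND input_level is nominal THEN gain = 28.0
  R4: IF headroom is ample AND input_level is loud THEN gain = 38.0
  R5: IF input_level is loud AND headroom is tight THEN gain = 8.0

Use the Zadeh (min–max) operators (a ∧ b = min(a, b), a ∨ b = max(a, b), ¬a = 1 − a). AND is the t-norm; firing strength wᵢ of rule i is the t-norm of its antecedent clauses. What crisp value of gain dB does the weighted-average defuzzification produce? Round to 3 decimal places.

17.299

R1 (z=12.0): nominal=0.69 → w = 0.69
R2 (z=4.0): loud=0.16 → w = 0.16
R3 (z=28.0): ample=0.37, nominal=0.69; AND[min(a, b)] → w = 0.37
R4 (z=38.0): ample=0.37, loud=0.16; AND[min(a, b)] → w = 0.16
R5 (z=8.0): loud=0.16, tight=0.26; AND[min(a, b)] → w = 0.16
Weighted average = (0.69·12.0 + 0.16·4.0 + 0.37·28.0 + 0.16·38.0 + 0.16·8.0) / (0.69 + 0.16 + 0.37 + 0.16 + 0.16)
  = 26.6400 / 1.5400 = 17.299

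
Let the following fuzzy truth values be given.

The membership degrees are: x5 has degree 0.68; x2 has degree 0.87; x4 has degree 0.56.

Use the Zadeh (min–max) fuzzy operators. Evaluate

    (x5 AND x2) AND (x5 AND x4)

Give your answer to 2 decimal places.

x5 AND x2 = min(a, b) on (0.68, 0.87) = 0.68
x5 AND x4 = min(a, b) on (0.68, 0.56) = 0.56
(x5 AND x2) AND (x5 AND x4) = min(a, b) on (0.68, 0.56) = 0.56

0.56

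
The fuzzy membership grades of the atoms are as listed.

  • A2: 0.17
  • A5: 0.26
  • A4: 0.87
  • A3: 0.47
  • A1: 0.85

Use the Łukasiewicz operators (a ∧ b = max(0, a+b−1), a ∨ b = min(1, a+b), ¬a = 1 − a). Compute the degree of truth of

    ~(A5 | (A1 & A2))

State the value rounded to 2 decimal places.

A1 & A2 = max(0, a+b−1) on (0.85, 0.17) = 0.02
A5 | (A1 & A2) = min(1, a+b) on (0.26, 0.02) = 0.28
~(A5 | (A1 & A2)) = 1 − 0.28 = 0.72

0.72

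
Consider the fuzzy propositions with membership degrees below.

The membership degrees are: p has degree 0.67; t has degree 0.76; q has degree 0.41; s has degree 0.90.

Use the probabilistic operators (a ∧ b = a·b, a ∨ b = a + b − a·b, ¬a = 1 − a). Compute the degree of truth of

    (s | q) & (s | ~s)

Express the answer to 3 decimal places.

0.856

s | q = a + b − a·b on (0.9000, 0.4100) = 0.9410
~s = 1 − 0.9000 = 0.1000
s | ~s = a + b − a·b on (0.9000, 0.1000) = 0.9100
(s | q) & (s | ~s) = a·b on (0.9410, 0.9100) = 0.8563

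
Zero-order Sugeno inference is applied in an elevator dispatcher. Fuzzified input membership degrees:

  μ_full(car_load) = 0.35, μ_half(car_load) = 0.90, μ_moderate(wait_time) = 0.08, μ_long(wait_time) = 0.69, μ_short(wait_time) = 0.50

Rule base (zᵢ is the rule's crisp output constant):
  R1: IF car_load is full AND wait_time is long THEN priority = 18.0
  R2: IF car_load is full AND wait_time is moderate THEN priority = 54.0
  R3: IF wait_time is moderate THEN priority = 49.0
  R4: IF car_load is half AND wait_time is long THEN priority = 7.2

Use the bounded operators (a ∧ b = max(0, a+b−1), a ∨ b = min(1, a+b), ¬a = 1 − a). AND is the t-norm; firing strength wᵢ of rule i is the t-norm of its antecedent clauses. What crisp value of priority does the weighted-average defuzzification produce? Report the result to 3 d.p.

12.518

R1 (z=18.0): full=0.35, long=0.69; AND[max(0, a+b−1)] → w = 0.04
R2 (z=54.0): full=0.35, moderate=0.08; AND[max(0, a+b−1)] → w = 0.00
R3 (z=49.0): moderate=0.08 → w = 0.08
R4 (z=7.2): half=0.90, long=0.69; AND[max(0, a+b−1)] → w = 0.59
Weighted average = (0.04·18.0 + 0.00·54.0 + 0.08·49.0 + 0.59·7.2) / (0.04 + 0.00 + 0.08 + 0.59)
  = 8.8880 / 0.7100 = 12.518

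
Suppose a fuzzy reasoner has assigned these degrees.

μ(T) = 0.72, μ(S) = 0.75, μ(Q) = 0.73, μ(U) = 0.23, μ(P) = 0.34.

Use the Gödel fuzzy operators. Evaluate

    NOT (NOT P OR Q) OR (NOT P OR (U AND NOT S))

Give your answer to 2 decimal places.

NOT P = 1 − 0.34 = 0.66
NOT P OR Q = max(a, b) on (0.66, 0.73) = 0.73
NOT (NOT P OR Q) = 1 − 0.73 = 0.27
NOT P = 1 − 0.34 = 0.66
NOT S = 1 − 0.75 = 0.25
U AND NOT S = min(a, b) on (0.23, 0.25) = 0.23
NOT P OR (U AND NOT S) = max(a, b) on (0.66, 0.23) = 0.66
NOT (NOT P OR Q) OR (NOT P OR (U AND NOT S)) = max(a, b) on (0.27, 0.66) = 0.66

0.66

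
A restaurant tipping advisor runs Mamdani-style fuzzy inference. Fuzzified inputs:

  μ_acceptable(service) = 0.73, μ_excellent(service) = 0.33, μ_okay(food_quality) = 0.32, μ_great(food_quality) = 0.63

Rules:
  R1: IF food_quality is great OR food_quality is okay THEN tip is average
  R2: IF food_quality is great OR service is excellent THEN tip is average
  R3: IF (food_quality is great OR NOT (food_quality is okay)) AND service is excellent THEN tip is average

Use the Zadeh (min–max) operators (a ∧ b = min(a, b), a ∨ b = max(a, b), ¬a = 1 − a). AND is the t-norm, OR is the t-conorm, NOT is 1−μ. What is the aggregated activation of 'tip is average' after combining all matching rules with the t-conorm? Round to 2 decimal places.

0.63

R1: great=0.63, okay=0.32; OR[max(a, b)] → w = 0.63
R2: great=0.63, excellent=0.33; OR[max(a, b)] → w = 0.63
R3: (great=0.63 OR ¬okay=1−0.32=0.68) = 0.68; AND[min(a, b)] with excellent=0.33 → w = 0.33
Rules with consequent 'average': {R1, R2, R3} → strengths 0.63, 0.63, 0.33
Aggregate via t-conorm [max(a, b)]: 0.63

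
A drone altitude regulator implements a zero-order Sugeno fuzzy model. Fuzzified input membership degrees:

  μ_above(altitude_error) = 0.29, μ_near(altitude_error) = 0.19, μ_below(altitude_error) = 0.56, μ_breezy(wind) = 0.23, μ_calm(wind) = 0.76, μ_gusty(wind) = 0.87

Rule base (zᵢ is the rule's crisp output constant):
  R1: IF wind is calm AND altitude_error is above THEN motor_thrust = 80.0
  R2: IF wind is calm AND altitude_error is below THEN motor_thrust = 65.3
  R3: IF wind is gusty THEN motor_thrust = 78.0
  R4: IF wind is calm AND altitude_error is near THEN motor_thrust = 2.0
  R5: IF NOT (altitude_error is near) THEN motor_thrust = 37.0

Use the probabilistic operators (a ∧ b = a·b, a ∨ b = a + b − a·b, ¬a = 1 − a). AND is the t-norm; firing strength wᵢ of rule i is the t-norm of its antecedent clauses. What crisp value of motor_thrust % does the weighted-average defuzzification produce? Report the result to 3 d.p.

58.105

R1 (z=80.0): calm=0.76, above=0.29; AND[a·b] → w = 0.2204
R2 (z=65.3): calm=0.76, below=0.56; AND[a·b] → w = 0.4256
R3 (z=78.0): gusty=0.87 → w = 0.8700
R4 (z=2.0): calm=0.76, near=0.19; AND[a·b] → w = 0.1444
R5 (z=37.0): ¬near=1−0.19=0.81 → w = 0.8100
Weighted average = (0.2204·80.0 + 0.4256·65.3 + 0.8700·78.0 + 0.1444·2.0 + 0.8100·37.0) / (0.2204 + 0.4256 + 0.8700 + 0.1444 + 0.8100)
  = 143.5425 / 2.4704 = 58.105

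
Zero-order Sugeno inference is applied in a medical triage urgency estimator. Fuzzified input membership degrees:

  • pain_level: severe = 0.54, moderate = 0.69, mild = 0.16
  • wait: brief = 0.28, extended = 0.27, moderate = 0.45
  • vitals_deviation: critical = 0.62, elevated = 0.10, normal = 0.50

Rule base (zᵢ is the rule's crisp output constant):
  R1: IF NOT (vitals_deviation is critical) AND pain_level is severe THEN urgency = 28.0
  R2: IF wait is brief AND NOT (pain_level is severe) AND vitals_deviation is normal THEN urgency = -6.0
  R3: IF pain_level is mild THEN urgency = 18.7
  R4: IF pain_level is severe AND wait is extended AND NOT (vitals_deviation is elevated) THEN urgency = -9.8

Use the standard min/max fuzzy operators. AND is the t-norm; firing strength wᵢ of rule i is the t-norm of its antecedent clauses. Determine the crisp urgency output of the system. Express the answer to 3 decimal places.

R1 (z=28.0): ¬critical=1−0.62=0.38, severe=0.54; AND[min(a, b)] → w = 0.38
R2 (z=-6.0): brief=0.28, ¬severe=1−0.54=0.46, normal=0.50; AND[min(a, b)] → w = 0.28
R3 (z=18.7): mild=0.16 → w = 0.16
R4 (z=-9.8): severe=0.54, extended=0.27, ¬elevated=1−0.10=0.90; AND[min(a, b)] → w = 0.27
Weighted average = (0.38·28.0 + 0.28·-6.0 + 0.16·18.7 + 0.27·-9.8) / (0.38 + 0.28 + 0.16 + 0.27)
  = 9.3060 / 1.0900 = 8.538

8.538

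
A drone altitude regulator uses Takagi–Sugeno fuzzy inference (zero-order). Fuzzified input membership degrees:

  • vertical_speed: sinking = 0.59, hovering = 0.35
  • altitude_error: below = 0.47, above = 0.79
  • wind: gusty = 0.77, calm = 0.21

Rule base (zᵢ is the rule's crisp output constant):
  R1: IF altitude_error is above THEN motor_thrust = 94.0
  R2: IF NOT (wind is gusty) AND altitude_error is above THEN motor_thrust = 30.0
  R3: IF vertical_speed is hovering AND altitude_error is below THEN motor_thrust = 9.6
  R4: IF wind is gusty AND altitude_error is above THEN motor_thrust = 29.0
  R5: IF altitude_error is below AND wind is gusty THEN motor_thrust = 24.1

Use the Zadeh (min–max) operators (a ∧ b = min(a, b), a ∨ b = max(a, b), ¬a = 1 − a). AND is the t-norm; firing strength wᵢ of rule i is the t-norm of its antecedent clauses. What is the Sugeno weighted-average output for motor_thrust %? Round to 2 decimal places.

45.28

R1 (z=94.0): above=0.79 → w = 0.79
R2 (z=30.0): ¬gusty=1−0.77=0.23, above=0.79; AND[min(a, b)] → w = 0.23
R3 (z=9.6): hovering=0.35, below=0.47; AND[min(a, b)] → w = 0.35
R4 (z=29.0): gusty=0.77, above=0.79; AND[min(a, b)] → w = 0.77
R5 (z=24.1): below=0.47, gusty=0.77; AND[min(a, b)] → w = 0.47
Weighted average = (0.79·94.0 + 0.23·30.0 + 0.35·9.6 + 0.77·29.0 + 0.47·24.1) / (0.79 + 0.23 + 0.35 + 0.77 + 0.47)
  = 118.1770 / 2.6100 = 45.28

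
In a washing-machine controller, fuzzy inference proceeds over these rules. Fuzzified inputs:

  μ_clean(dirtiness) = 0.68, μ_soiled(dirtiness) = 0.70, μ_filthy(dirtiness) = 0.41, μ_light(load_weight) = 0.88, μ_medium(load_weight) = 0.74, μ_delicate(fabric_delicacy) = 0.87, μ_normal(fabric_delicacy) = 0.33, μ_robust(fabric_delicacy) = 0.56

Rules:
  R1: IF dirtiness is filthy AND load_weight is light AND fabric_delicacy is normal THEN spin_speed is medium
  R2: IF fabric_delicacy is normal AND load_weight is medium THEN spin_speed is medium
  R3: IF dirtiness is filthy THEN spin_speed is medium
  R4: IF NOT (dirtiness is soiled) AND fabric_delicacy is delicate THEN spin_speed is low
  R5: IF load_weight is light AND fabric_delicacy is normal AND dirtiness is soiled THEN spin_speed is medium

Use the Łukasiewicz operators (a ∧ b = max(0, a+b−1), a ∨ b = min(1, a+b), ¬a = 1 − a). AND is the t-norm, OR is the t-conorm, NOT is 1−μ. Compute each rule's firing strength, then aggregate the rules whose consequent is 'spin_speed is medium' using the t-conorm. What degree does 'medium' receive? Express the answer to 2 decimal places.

0.48

R1: filthy=0.41, light=0.88, normal=0.33; AND[max(0, a+b−1)] → w = 0.00
R2: normal=0.33, medium=0.74; AND[max(0, a+b−1)] → w = 0.07
R3: filthy=0.41 → w = 0.41
R4: ¬soiled=1−0.70=0.30, delicate=0.87; AND[max(0, a+b−1)] → w = 0.17
R5: light=0.88, normal=0.33, soiled=0.70; AND[max(0, a+b−1)] → w = 0.00
Rules with consequent 'medium': {R1, R2, R3, R5} → strengths 0.00, 0.07, 0.41, 0.00
Aggregate via t-conorm [min(1, a+b)]: 0.48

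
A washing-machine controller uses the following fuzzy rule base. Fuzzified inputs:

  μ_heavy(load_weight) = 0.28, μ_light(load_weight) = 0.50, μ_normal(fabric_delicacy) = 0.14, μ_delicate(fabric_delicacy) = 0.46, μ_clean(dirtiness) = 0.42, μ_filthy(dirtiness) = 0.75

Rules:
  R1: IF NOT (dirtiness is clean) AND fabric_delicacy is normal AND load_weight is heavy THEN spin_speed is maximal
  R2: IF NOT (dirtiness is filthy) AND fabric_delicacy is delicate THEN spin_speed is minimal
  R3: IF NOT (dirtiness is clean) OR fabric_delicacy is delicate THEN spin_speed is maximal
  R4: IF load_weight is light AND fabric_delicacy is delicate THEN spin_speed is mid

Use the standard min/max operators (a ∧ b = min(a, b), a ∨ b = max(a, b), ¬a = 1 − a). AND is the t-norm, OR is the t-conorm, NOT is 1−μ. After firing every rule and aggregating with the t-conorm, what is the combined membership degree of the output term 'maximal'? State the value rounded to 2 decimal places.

R1: ¬clean=1−0.42=0.58, normal=0.14, heavy=0.28; AND[min(a, b)] → w = 0.14
R2: ¬filthy=1−0.75=0.25, delicate=0.46; AND[min(a, b)] → w = 0.25
R3: ¬clean=1−0.42=0.58, delicate=0.46; OR[max(a, b)] → w = 0.58
R4: light=0.50, delicate=0.46; AND[min(a, b)] → w = 0.46
Rules with consequent 'maximal': {R1, R3} → strengths 0.14, 0.58
Aggregate via t-conorm [max(a, b)]: 0.58

0.58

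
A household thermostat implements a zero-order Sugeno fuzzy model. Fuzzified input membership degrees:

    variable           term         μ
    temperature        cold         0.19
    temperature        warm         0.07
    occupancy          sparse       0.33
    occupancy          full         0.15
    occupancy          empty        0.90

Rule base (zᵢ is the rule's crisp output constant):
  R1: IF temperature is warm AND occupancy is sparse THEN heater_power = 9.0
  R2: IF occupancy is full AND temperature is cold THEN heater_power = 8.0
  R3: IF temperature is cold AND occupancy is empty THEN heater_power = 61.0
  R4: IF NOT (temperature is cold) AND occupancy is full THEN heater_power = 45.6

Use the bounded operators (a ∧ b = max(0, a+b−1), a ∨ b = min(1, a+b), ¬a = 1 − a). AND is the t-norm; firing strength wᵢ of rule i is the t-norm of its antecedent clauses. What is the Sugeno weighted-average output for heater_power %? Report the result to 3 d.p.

61.000

R1 (z=9.0): warm=0.07, sparse=0.33; AND[max(0, a+b−1)] → w = 0.00
R2 (z=8.0): full=0.15, cold=0.19; AND[max(0, a+b−1)] → w = 0.00
R3 (z=61.0): cold=0.19, empty=0.90; AND[max(0, a+b−1)] → w = 0.09
R4 (z=45.6): ¬cold=1−0.19=0.81, full=0.15; AND[max(0, a+b−1)] → w = 0.00
Weighted average = (0.00·9.0 + 0.00·8.0 + 0.09·61.0 + 0.00·45.6) / (0.00 + 0.00 + 0.09 + 0.00)
  = 5.4900 / 0.0900 = 61.000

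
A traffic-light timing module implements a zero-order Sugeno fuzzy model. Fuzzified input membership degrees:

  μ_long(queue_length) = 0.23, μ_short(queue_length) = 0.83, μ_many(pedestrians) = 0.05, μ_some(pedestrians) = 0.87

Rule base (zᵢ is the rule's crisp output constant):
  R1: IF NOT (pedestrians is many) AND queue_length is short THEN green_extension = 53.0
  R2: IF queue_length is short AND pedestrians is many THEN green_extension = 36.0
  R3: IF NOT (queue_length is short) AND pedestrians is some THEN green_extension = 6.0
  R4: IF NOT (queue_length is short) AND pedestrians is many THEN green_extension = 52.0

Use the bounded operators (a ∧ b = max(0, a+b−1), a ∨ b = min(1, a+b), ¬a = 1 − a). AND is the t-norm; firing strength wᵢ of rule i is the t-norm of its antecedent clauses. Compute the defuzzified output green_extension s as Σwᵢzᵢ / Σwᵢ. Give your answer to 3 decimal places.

R1 (z=53.0): ¬many=1−0.05=0.95, short=0.83; AND[max(0, a+b−1)] → w = 0.78
R2 (z=36.0): short=0.83, many=0.05; AND[max(0, a+b−1)] → w = 0.00
R3 (z=6.0): ¬short=1−0.83=0.17, some=0.87; AND[max(0, a+b−1)] → w = 0.04
R4 (z=52.0): ¬short=1−0.83=0.17, many=0.05; AND[max(0, a+b−1)] → w = 0.00
Weighted average = (0.78·53.0 + 0.00·36.0 + 0.04·6.0 + 0.00·52.0) / (0.78 + 0.00 + 0.04 + 0.00)
  = 41.5800 / 0.8200 = 50.707

50.707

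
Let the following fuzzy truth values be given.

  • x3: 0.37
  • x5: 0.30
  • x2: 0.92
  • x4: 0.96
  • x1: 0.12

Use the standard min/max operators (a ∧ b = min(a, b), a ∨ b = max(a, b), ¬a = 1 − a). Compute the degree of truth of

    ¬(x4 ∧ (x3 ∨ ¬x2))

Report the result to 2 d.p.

¬x2 = 1 − 0.92 = 0.08
x3 ∨ ¬x2 = max(a, b) on (0.37, 0.08) = 0.37
x4 ∧ (x3 ∨ ¬x2) = min(a, b) on (0.96, 0.37) = 0.37
¬(x4 ∧ (x3 ∨ ¬x2)) = 1 − 0.37 = 0.63

0.63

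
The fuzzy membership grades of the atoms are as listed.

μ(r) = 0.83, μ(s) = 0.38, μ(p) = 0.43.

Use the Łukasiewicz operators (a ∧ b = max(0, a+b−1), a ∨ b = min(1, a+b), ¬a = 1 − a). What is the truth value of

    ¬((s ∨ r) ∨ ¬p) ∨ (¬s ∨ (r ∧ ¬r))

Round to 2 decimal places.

s ∨ r = min(1, a+b) on (0.38, 0.83) = 1.00
¬p = 1 − 0.43 = 0.57
(s ∨ r) ∨ ¬p = min(1, a+b) on (1.00, 0.57) = 1.00
¬((s ∨ r) ∨ ¬p) = 1 − 1.00 = 0.00
¬s = 1 − 0.38 = 0.62
¬r = 1 − 0.83 = 0.17
r ∧ ¬r = max(0, a+b−1) on (0.83, 0.17) = 0.00
¬s ∨ (r ∧ ¬r) = min(1, a+b) on (0.62, 0.00) = 0.62
¬((s ∨ r) ∨ ¬p) ∨ (¬s ∨ (r ∧ ¬r)) = min(1, a+b) on (0.00, 0.62) = 0.62

0.62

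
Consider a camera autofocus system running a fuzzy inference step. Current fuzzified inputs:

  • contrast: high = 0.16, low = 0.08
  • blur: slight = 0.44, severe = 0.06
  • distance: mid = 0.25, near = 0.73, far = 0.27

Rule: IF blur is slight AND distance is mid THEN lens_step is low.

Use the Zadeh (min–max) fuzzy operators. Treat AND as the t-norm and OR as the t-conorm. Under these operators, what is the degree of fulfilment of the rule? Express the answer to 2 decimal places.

0.25

firing strength: slight=0.44, mid=0.25; AND[min(a, b)] → w = 0.25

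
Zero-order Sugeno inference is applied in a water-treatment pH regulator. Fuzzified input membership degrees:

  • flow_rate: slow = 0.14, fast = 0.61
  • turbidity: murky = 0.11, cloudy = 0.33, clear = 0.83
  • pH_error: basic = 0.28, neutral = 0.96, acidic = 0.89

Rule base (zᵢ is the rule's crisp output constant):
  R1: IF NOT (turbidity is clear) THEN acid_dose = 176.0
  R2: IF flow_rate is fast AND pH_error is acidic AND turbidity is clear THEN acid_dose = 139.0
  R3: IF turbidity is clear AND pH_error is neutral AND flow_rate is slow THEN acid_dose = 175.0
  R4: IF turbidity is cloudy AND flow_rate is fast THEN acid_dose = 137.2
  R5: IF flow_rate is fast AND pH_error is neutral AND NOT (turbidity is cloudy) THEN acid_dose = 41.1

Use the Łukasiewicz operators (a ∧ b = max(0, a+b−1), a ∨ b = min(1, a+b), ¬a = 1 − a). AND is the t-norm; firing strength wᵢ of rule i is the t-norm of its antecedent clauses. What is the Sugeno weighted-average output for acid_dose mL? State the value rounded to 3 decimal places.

115.749

R1 (z=176.0): ¬clear=1−0.83=0.17 → w = 0.17
R2 (z=139.0): fast=0.61, acidic=0.89, clear=0.83; AND[max(0, a+b−1)] → w = 0.33
R3 (z=175.0): clear=0.83, neutral=0.96, slow=0.14; AND[max(0, a+b−1)] → w = 0.00
R4 (z=137.2): cloudy=0.33, fast=0.61; AND[max(0, a+b−1)] → w = 0.00
R5 (z=41.1): fast=0.61, neutral=0.96, ¬cloudy=1−0.33=0.67; AND[max(0, a+b−1)] → w = 0.24
Weighted average = (0.17·176.0 + 0.33·139.0 + 0.00·175.0 + 0.00·137.2 + 0.24·41.1) / (0.17 + 0.33 + 0.00 + 0.00 + 0.24)
  = 85.6540 / 0.7400 = 115.749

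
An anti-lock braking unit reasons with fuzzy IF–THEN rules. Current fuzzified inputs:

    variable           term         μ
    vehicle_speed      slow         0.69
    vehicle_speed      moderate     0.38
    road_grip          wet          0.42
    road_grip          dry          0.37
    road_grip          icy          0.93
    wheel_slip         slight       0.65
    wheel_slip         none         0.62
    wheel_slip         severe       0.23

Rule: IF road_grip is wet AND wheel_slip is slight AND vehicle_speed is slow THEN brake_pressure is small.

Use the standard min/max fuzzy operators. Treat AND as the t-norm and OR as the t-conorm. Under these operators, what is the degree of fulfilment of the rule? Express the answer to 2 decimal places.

firing strength: wet=0.42, slight=0.65, slow=0.69; AND[min(a, b)] → w = 0.42

0.42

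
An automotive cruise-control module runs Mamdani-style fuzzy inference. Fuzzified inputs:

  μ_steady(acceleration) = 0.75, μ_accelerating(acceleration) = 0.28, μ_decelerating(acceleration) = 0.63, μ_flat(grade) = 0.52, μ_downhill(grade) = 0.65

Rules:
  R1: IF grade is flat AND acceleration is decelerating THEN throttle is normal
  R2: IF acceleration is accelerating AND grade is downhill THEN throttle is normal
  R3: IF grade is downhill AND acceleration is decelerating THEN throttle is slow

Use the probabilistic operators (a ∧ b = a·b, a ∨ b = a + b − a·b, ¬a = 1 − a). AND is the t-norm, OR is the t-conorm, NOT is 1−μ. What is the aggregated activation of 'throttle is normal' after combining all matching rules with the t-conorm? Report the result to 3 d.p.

0.450

R1: flat=0.52, decelerating=0.63; AND[a·b] → w = 0.3276
R2: accelerating=0.28, downhill=0.65; AND[a·b] → w = 0.1820
R3: downhill=0.65, decelerating=0.63; AND[a·b] → w = 0.4095
Rules with consequent 'normal': {R1, R2} → strengths 0.3276, 0.1820
Aggregate via t-conorm [a + b − a·b]: 0.4500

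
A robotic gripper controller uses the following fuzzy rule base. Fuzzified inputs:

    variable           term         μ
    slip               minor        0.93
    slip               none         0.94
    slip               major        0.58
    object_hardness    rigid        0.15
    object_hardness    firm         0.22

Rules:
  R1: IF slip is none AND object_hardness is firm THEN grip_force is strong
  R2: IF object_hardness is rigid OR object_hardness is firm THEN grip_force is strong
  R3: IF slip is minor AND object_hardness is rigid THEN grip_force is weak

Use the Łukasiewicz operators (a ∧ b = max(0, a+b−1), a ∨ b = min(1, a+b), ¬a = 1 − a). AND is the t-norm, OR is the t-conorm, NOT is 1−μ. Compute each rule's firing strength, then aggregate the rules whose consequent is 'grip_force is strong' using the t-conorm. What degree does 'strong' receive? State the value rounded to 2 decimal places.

R1: none=0.94, firm=0.22; AND[max(0, a+b−1)] → w = 0.16
R2: rigid=0.15, firm=0.22; OR[min(1, a+b)] → w = 0.37
R3: minor=0.93, rigid=0.15; AND[max(0, a+b−1)] → w = 0.08
Rules with consequent 'strong': {R1, R2} → strengths 0.16, 0.37
Aggregate via t-conorm [min(1, a+b)]: 0.53

0.53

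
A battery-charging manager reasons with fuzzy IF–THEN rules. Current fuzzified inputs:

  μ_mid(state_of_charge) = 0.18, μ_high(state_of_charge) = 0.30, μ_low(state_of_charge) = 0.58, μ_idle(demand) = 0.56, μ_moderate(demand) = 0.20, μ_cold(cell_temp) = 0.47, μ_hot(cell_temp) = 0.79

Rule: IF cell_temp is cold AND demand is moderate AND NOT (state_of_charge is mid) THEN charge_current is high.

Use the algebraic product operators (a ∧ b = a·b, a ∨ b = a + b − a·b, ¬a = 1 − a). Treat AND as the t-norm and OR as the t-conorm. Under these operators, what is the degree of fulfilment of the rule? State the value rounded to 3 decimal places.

0.077

firing strength: cold=0.47, moderate=0.20, ¬mid=1−0.18=0.82; AND[a·b] → w = 0.0771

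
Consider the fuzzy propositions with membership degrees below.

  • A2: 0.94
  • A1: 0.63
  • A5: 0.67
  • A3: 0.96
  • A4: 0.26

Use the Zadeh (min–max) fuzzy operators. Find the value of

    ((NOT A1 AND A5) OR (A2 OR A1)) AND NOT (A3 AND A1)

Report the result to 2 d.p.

0.37

NOT A1 = 1 − 0.63 = 0.37
NOT A1 AND A5 = min(a, b) on (0.37, 0.67) = 0.37
A2 OR A1 = max(a, b) on (0.94, 0.63) = 0.94
(NOT A1 AND A5) OR (A2 OR A1) = max(a, b) on (0.37, 0.94) = 0.94
A3 AND A1 = min(a, b) on (0.96, 0.63) = 0.63
NOT (A3 AND A1) = 1 − 0.63 = 0.37
((NOT A1 AND A5) OR (A2 OR A1)) AND NOT (A3 AND A1) = min(a, b) on (0.94, 0.37) = 0.37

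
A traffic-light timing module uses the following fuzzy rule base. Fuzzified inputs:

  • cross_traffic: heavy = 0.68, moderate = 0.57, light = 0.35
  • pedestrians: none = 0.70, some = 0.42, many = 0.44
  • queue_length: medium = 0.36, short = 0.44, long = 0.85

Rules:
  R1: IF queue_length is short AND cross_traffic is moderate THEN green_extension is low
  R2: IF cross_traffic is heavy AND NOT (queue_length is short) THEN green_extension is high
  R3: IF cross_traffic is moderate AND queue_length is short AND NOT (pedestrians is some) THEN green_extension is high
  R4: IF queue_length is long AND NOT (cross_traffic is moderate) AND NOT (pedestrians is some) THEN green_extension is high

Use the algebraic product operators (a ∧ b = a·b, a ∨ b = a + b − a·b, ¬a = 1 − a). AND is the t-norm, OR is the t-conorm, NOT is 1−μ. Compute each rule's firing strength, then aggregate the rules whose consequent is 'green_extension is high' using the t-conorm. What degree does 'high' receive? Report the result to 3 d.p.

0.583

R1: short=0.44, moderate=0.57; AND[a·b] → w = 0.2508
R2: heavy=0.68, ¬short=1−0.44=0.56; AND[a·b] → w = 0.3808
R3: moderate=0.57, short=0.44, ¬some=1−0.42=0.58; AND[a·b] → w = 0.1455
R4: long=0.85, ¬moderate=1−0.57=0.43, ¬some=1−0.42=0.58; AND[a·b] → w = 0.2120
Rules with consequent 'high': {R2, R3, R4} → strengths 0.3808, 0.1455, 0.2120
Aggregate via t-conorm [a + b − a·b]: 0.5830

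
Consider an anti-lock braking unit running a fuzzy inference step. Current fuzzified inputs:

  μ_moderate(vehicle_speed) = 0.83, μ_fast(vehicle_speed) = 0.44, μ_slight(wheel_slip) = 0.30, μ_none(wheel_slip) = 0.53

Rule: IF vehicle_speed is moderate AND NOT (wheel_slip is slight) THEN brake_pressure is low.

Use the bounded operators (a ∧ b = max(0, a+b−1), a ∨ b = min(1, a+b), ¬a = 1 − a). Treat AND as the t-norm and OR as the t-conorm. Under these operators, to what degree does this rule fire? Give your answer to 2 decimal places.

firing strength: moderate=0.83, ¬slight=1−0.30=0.70; AND[max(0, a+b−1)] → w = 0.53

0.53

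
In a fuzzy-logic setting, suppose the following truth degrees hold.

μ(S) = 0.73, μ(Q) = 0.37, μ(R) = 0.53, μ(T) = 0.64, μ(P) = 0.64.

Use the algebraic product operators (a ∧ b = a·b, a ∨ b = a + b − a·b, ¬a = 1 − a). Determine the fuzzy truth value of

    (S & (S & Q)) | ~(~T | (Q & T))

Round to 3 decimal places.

S & Q = a·b on (0.7300, 0.3700) = 0.2701
S & (S & Q) = a·b on (0.7300, 0.2701) = 0.1972
~T = 1 − 0.6400 = 0.3600
Q & T = a·b on (0.3700, 0.6400) = 0.2368
~T | (Q & T) = a + b − a·b on (0.3600, 0.2368) = 0.5116
~(~T | (Q & T)) = 1 − 0.5116 = 0.4884
(S & (S & Q)) | ~(~T | (Q & T)) = a + b − a·b on (0.1972, 0.4884) = 0.5893

0.589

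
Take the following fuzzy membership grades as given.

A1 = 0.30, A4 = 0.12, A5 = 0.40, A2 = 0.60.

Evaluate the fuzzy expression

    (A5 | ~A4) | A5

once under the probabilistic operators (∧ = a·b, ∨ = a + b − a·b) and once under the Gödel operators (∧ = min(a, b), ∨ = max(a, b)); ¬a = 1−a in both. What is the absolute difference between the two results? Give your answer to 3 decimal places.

Under probabilistic:
  ~A4 = 1 − 0.1200 = 0.8800
  A5 | ~A4 = a + b − a·b on (0.4000, 0.8800) = 0.9280
  (A5 | ~A4) | A5 = a + b − a·b on (0.9280, 0.4000) = 0.9568
  → value = 0.9568
Under Gödel:
  ~A4 = 1 − 0.12 = 0.88
  A5 | ~A4 = max(a, b) on (0.40, 0.88) = 0.88
  (A5 | ~A4) | A5 = max(a, b) on (0.88, 0.40) = 0.88
  → value = 0.8800
|0.9568 − 0.8800| = 0.077

0.077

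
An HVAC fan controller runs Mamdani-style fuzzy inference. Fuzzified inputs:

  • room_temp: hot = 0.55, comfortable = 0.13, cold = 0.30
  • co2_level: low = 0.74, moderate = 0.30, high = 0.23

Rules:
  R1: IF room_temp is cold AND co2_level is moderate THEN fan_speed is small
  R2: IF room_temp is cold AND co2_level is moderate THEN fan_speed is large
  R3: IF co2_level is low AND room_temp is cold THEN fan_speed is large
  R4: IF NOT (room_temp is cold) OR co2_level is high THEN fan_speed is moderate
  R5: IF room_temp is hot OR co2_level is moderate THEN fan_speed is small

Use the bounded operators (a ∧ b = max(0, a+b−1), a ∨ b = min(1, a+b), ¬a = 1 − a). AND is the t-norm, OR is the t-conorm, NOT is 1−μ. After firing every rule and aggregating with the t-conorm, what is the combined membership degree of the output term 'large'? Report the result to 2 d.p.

0.04

R1: cold=0.30, moderate=0.30; AND[max(0, a+b−1)] → w = 0.00
R2: cold=0.30, moderate=0.30; AND[max(0, a+b−1)] → w = 0.00
R3: low=0.74, cold=0.30; AND[max(0, a+b−1)] → w = 0.04
R4: ¬cold=1−0.30=0.70, high=0.23; OR[min(1, a+b)] → w = 0.93
R5: hot=0.55, moderate=0.30; OR[min(1, a+b)] → w = 0.85
Rules with consequent 'large': {R2, R3} → strengths 0.00, 0.04
Aggregate via t-conorm [min(1, a+b)]: 0.04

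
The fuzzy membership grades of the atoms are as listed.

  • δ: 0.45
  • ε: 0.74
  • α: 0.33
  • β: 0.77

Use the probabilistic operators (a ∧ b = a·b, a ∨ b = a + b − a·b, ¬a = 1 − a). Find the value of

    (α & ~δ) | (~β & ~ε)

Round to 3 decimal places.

~δ = 1 − 0.4500 = 0.5500
α & ~δ = a·b on (0.3300, 0.5500) = 0.1815
~β = 1 − 0.7700 = 0.2300
~ε = 1 − 0.7400 = 0.2600
~β & ~ε = a·b on (0.2300, 0.2600) = 0.0598
(α & ~δ) | (~β & ~ε) = a + b − a·b on (0.1815, 0.0598) = 0.2304

0.230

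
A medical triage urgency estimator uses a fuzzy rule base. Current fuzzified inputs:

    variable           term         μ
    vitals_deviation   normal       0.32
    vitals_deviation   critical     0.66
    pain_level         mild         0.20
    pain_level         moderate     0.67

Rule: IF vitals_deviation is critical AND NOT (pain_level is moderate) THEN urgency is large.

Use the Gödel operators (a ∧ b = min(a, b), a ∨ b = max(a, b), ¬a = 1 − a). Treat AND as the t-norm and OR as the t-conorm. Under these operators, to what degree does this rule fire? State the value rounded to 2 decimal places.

firing strength: critical=0.66, ¬moderate=1−0.67=0.33; AND[min(a, b)] → w = 0.33

0.33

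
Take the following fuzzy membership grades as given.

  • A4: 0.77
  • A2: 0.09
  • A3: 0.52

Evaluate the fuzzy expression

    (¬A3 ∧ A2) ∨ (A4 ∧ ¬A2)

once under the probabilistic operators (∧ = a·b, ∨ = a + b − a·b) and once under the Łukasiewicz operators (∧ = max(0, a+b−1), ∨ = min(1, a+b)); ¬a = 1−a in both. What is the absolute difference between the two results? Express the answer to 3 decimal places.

0.034

Under probabilistic:
  ¬A3 = 1 − 0.5200 = 0.4800
  ¬A3 ∧ A2 = a·b on (0.4800, 0.0900) = 0.0432
  ¬A2 = 1 − 0.0900 = 0.9100
  A4 ∧ ¬A2 = a·b on (0.7700, 0.9100) = 0.7007
  (¬A3 ∧ A2) ∨ (A4 ∧ ¬A2) = a + b − a·b on (0.0432, 0.7007) = 0.7136
  → value = 0.7136
Under Łukasiewicz:
  ¬A3 = 1 − 0.52 = 0.48
  ¬A3 ∧ A2 = max(0, a+b−1) on (0.48, 0.09) = 0.00
  ¬A2 = 1 − 0.09 = 0.91
  A4 ∧ ¬A2 = max(0, a+b−1) on (0.77, 0.91) = 0.68
  (¬A3 ∧ A2) ∨ (A4 ∧ ¬A2) = min(1, a+b) on (0.00, 0.68) = 0.68
  → value = 0.6800
|0.7136 − 0.6800| = 0.034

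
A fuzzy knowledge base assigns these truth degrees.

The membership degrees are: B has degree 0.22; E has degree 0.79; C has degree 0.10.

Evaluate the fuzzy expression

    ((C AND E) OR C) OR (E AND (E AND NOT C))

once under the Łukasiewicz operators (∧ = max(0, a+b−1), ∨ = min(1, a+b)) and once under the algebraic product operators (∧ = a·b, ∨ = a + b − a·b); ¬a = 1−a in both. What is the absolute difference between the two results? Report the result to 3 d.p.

Under Łukasiewicz:
  C AND E = max(0, a+b−1) on (0.10, 0.79) = 0.00
  (C AND E) OR C = min(1, a+b) on (0.00, 0.10) = 0.10
  NOT C = 1 − 0.10 = 0.90
  E AND NOT C = max(0, a+b−1) on (0.79, 0.90) = 0.69
  E AND (E AND NOT C) = max(0, a+b−1) on (0.79, 0.69) = 0.48
  ((C AND E) OR C) OR (E AND (E AND NOT C)) = min(1, a+b) on (0.10, 0.48) = 0.58
  → value = 0.5800
Under algebraic product:
  C AND E = a·b on (0.1000, 0.7900) = 0.0790
  (C AND E) OR C = a + b − a·b on (0.0790, 0.1000) = 0.1711
  NOT C = 1 − 0.1000 = 0.9000
  E AND NOT C = a·b on (0.7900, 0.9000) = 0.7110
  E AND (E AND NOT C) = a·b on (0.7900, 0.7110) = 0.5617
  ((C AND E) OR C) OR (E AND (E AND NOT C)) = a + b − a·b on (0.1711, 0.5617) = 0.6367
  → value = 0.6367
|0.5800 − 0.6367| = 0.057

0.057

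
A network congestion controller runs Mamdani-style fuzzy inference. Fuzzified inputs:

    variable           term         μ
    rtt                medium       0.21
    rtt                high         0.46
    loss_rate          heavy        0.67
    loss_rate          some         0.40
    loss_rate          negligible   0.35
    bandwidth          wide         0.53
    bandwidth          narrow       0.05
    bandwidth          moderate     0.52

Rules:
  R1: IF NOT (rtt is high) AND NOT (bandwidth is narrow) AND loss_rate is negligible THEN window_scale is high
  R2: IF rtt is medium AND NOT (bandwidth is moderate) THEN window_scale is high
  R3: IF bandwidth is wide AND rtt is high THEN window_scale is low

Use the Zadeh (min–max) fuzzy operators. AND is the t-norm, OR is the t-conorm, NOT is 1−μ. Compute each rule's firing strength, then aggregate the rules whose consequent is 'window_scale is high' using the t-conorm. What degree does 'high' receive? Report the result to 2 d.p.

R1: ¬high=1−0.46=0.54, ¬narrow=1−0.05=0.95, negligible=0.35; AND[min(a, b)] → w = 0.35
R2: medium=0.21, ¬moderate=1−0.52=0.48; AND[min(a, b)] → w = 0.21
R3: wide=0.53, high=0.46; AND[min(a, b)] → w = 0.46
Rules with consequent 'high': {R1, R2} → strengths 0.35, 0.21
Aggregate via t-conorm [max(a, b)]: 0.35

0.35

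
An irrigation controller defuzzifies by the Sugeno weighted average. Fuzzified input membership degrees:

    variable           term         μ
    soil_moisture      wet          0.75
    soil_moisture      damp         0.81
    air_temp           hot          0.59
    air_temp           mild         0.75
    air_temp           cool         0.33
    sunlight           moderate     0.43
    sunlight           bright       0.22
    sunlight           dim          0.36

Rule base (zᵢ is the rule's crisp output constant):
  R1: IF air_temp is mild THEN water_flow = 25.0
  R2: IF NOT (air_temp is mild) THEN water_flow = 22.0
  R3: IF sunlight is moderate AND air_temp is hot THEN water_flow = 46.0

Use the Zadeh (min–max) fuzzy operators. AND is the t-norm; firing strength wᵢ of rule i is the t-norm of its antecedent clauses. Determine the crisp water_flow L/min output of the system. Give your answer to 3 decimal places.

R1 (z=25.0): mild=0.75 → w = 0.75
R2 (z=22.0): ¬mild=1−0.75=0.25 → w = 0.25
R3 (z=46.0): moderate=0.43, hot=0.59; AND[min(a, b)] → w = 0.43
Weighted average = (0.75·25.0 + 0.25·22.0 + 0.43·46.0) / (0.75 + 0.25 + 0.43)
  = 44.0300 / 1.4300 = 30.790

30.790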